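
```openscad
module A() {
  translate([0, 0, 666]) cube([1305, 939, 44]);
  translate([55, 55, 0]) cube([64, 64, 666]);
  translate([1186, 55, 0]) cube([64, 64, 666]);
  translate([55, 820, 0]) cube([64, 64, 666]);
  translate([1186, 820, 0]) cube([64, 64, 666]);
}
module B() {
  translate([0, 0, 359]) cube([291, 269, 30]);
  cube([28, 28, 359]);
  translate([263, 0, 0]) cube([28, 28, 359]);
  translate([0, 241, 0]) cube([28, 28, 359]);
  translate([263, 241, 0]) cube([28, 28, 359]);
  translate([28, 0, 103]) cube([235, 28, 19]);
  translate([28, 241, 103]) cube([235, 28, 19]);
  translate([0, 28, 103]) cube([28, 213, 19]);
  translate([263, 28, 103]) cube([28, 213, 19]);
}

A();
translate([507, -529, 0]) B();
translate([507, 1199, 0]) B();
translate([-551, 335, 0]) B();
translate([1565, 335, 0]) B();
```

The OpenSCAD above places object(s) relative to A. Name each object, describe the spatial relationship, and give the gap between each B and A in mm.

A is a table. B is a stool. Four stools sit around the table at the −y, +y, −x, +x sides. The gap between each stool and the table is 260 mm.

Each stool's nearest face is 260 mm from the table's bounding box.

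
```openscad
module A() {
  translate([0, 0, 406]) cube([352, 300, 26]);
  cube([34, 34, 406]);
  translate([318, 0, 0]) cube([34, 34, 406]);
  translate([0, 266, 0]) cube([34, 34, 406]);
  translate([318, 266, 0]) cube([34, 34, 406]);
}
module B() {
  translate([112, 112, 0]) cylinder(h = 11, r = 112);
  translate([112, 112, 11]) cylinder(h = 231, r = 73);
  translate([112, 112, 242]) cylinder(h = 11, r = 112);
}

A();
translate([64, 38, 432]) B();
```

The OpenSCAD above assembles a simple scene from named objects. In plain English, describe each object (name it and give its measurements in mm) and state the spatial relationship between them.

A is a four-legged stool. The seat is a 352×300×26 mm slab whose top surface is at z = 432 mm; four square legs, each 34×34 mm in cross-section, run from the floor (z = 0) to the underside of the seat, each flush with a corner of the seat.

B is a spool: two coaxial disc flanges of radius 112 mm and thickness 11 mm, joined by a core cylinder of radius 73 mm and height 231 mm. The lower flange rests on z = 0 and the three cylinders share a vertical axis.

The spool is on top of the stool, centred.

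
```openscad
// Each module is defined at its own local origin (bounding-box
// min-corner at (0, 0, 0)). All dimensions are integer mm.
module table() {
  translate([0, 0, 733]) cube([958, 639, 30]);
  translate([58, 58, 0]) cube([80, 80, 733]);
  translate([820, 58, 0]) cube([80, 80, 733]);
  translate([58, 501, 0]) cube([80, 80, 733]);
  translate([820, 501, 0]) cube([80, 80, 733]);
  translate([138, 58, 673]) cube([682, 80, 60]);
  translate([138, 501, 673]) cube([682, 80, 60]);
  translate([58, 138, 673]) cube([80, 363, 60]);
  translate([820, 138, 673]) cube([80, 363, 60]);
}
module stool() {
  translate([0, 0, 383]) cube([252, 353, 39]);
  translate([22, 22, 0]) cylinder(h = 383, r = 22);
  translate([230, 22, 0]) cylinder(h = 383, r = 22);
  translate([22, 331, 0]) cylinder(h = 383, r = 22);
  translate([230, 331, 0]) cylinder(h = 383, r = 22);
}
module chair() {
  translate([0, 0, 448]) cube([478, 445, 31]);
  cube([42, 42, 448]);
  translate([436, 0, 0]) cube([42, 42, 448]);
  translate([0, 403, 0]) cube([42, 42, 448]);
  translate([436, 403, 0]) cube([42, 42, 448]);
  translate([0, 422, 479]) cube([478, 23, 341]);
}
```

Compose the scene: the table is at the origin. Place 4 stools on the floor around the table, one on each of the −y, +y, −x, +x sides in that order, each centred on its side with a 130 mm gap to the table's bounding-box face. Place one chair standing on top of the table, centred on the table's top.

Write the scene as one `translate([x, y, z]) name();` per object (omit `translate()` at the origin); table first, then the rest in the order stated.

table();
translate([353, -483, 0]) stool();
translate([353, 769, 0]) stool();
translate([-382, 143, 0]) stool();
translate([1088, 143, 0]) stool();
translate([240, 97, 763]) chair();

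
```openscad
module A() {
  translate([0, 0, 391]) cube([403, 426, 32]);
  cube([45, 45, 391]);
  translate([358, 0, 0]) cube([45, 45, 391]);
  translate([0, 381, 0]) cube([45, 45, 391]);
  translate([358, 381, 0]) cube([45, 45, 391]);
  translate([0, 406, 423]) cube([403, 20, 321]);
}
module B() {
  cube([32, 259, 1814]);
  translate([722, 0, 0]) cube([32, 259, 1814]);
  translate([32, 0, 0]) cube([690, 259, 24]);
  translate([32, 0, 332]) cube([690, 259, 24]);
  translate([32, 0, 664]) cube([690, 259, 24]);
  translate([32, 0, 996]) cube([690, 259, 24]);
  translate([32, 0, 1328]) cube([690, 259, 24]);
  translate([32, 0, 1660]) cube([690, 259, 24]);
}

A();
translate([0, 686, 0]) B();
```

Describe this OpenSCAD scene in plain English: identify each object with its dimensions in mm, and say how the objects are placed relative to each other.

A is a chair: 403×426 mm seat, 32 mm thick, top at z = 423 mm, on four 45 mm square corner legs flush with the seat edges. A 20 mm thick backrest slab spans the full seat width, extending 321 mm above the seat top, its back face flush with the seat's +y edge.

B is an open bookshelf. Two side panels, each 32 mm thick, 259 mm deep and 1814 mm tall, stand 754 mm apart (outside-to-outside). Between them sit 6 shelves, each 24 mm thick and 259 mm deep, spanning the full gap between the sides. The bottom shelf rests on the floor (its underside at z = 0) and the clear gap between one shelf's top and the next shelf's underside is 308 mm.

The bookshelf is on the floor beside the chair on its +y side.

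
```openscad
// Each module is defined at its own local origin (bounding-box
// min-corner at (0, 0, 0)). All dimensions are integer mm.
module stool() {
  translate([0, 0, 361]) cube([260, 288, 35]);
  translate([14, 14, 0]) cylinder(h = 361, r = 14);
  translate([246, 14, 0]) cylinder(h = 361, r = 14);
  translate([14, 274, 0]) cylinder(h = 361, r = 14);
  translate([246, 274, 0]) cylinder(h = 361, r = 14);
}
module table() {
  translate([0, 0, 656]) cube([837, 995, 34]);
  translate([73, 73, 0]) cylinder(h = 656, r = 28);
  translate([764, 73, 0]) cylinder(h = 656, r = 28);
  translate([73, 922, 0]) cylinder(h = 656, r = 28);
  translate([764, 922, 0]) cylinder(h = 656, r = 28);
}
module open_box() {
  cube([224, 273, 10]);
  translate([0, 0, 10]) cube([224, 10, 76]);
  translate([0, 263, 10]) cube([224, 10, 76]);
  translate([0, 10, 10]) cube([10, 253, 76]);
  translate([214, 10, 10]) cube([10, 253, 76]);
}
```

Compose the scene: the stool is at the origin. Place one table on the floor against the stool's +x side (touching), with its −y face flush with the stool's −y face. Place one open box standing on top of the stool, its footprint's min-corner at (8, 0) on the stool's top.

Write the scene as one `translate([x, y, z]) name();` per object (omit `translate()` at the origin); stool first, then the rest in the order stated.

stool();
translate([260, 0, 0]) table();
translate([8, 0, 396]) open_box();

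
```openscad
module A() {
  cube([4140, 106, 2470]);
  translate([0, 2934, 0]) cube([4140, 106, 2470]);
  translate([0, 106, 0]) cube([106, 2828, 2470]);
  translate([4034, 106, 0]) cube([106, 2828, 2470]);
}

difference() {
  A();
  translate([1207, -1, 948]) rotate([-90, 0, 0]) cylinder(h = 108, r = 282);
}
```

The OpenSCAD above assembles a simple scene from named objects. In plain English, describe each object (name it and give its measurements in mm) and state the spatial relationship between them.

A is a box-shaped house frame (walls only): outside footprint 4140×3040 mm, wall height 2470 mm, wall thickness 106 mm. The two y-facing walls run the full x-width; the two x-facing walls fit between the inner faces of the y-facing walls.

The house frame has a circular hole of radius 282 mm through its front wall, centred at (x = 1207, z = 948).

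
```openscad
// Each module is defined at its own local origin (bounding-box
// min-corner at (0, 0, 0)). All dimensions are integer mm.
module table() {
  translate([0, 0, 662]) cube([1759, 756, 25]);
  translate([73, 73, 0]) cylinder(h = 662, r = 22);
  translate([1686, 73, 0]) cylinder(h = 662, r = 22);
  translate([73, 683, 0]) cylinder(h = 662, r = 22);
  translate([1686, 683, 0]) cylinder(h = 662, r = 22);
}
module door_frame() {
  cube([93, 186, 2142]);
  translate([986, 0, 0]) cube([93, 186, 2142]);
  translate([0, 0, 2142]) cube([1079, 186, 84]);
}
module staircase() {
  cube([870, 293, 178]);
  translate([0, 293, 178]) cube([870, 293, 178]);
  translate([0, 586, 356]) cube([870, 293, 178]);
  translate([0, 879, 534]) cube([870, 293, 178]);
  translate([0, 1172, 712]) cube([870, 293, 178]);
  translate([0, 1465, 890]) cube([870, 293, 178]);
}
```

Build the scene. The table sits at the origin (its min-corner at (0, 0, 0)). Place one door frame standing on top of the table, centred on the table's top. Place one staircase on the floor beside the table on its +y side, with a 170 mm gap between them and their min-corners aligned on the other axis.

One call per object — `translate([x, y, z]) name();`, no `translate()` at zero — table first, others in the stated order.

table();
translate([340, 285, 687]) door_frame();
translate([0, 926, 0]) staircase();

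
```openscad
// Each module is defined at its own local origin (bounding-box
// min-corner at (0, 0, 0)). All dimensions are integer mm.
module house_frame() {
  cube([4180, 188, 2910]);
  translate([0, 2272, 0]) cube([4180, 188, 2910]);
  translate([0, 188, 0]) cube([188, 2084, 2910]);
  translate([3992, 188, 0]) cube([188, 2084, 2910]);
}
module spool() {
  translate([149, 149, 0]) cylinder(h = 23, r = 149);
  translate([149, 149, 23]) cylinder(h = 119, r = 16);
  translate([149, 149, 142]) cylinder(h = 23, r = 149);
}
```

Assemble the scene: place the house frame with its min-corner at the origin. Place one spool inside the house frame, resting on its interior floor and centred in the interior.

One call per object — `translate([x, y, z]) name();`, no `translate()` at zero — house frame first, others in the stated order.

house_frame();
translate([1941, 1081, 0]) spool();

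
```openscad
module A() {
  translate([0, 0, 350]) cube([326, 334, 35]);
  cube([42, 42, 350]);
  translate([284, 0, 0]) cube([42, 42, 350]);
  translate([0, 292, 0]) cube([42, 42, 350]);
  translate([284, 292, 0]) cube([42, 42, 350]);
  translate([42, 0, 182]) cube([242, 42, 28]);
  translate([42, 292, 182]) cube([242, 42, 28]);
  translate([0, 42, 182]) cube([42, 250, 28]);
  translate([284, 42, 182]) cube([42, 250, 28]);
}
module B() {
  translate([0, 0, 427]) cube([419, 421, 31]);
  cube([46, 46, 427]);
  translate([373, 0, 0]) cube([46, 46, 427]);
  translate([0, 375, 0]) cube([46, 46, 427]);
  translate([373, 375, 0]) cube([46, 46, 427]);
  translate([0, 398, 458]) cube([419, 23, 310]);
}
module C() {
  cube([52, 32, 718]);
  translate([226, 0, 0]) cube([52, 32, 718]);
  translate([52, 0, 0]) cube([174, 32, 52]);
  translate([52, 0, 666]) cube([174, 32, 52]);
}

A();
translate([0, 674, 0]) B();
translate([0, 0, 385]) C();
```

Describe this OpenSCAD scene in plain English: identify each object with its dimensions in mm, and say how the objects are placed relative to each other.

A is a four-legged stool. The seat is 326×334 mm, 35 mm thick, top at z = 385 mm. It stands on four square legs, each 42×42 mm in cross-section, from z = 0 to the seat underside, each flush with a corner of the seat. Four stretchers, 42 mm wide and 28 mm tall, connect adjacent legs with their undersides at z = 182 mm, each running between the inner faces of the legs it joins and aligned with the legs' outer faces on the other axis.

B is a chair. The seat is a 419×421×31 mm slab with its top at z = 458 mm, on four 46×46 mm corner legs (flush with the seat edges, standing on z = 0). A flat backrest 23 mm thick, 310 mm tall, spans the full seat width and rises from the seat top along its +y edge, rear face flush with the rear of the seat.

C is a rectangular picture frame lying in the x–z plane (depth along y). The opening is 174 mm wide (x) by 614 mm tall (z), surrounded by a border 52 mm wide on all four sides. The frame is 32 mm deep and is made of two full-height vertical stiles with two horizontal rails fitted between them.

The chair is on the floor beside the stool on its +y side. The picture frame is on top of the stool.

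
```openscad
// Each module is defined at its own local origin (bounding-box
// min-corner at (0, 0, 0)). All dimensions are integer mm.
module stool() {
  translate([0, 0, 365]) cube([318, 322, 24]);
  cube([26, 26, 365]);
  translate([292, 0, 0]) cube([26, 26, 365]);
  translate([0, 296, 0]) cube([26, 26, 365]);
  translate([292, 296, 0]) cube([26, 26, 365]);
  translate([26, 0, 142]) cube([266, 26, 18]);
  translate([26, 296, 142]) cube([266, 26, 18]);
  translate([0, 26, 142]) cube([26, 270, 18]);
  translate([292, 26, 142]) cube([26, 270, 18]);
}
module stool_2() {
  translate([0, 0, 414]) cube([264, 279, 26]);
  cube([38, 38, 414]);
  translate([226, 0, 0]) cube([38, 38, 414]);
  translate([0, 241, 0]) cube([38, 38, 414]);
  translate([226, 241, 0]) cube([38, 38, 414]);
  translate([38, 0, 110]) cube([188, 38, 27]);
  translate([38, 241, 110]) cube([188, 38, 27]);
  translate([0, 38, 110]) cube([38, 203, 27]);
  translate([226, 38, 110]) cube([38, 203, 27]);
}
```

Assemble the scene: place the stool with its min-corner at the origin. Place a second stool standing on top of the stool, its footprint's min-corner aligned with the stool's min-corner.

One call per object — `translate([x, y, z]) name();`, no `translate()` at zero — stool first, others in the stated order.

stool();
translate([0, 0, 389]) stool_2();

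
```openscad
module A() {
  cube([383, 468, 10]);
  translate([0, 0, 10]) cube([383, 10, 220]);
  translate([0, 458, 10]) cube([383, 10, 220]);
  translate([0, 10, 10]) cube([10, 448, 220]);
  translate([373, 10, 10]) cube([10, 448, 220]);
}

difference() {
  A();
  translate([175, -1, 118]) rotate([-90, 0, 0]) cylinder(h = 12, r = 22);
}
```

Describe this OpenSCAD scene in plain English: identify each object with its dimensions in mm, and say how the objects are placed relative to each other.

A is an open-topped rectangular box: outside dimensions 383×468×230 mm, with a uniform wall and base thickness of 10 mm. The base is a full 383×468 slab on the floor; four walls sit on top of the base. The front and back walls (the −y and +y sides) span the full width; the two side walls fit between them.

The open box has a circular hole of radius 22 mm through its front wall, centred at (x = 175, z = 118).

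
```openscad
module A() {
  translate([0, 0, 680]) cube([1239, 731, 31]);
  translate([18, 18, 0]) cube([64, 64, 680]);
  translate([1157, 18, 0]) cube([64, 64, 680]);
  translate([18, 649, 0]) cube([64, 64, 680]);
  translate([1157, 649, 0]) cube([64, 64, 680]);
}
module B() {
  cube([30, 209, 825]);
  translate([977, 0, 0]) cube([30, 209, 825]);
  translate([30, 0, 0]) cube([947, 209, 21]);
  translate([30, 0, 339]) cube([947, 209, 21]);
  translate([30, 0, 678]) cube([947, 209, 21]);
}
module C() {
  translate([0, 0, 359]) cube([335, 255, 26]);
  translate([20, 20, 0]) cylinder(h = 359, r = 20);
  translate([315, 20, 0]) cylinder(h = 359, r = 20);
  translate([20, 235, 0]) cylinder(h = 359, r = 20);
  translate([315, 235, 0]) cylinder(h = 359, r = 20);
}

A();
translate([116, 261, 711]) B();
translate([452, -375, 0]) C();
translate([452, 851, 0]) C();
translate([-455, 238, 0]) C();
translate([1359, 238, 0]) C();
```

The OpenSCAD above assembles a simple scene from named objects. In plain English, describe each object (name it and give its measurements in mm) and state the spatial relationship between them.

A is a table: top 1239 mm (x) × 731 mm (y), 31 mm thick, upper face at z = 711 mm, on four 64×64 mm square legs, each inset 18 mm from the nearest pair of top edges, running from z = 0 to the bottom of the top.

B is a bookshelf 1007 mm wide overall, 209 mm deep and 825 mm tall. The two sides are 30 mm thick vertical panels. 3 horizontal shelves of 21 mm thickness span between the inner faces of the sides; the lowest shelf sits on the floor and shelves are stacked with a clear vertical gap of 318 mm between each pair.

C is a four-legged stool. The seat is a 335×255×26 mm slab whose top surface is at z = 385 mm; four round legs, each 40 mm in diameter, run from the floor (z = 0) to the underside of the seat, each leg's axis is inset half a diameter from the nearest pair of seat edges (so the leg's bounding box is flush with the corner).

The bookshelf is on top of the table, centred. Four stools sit around the table at the −y, +y, −x, +x sides.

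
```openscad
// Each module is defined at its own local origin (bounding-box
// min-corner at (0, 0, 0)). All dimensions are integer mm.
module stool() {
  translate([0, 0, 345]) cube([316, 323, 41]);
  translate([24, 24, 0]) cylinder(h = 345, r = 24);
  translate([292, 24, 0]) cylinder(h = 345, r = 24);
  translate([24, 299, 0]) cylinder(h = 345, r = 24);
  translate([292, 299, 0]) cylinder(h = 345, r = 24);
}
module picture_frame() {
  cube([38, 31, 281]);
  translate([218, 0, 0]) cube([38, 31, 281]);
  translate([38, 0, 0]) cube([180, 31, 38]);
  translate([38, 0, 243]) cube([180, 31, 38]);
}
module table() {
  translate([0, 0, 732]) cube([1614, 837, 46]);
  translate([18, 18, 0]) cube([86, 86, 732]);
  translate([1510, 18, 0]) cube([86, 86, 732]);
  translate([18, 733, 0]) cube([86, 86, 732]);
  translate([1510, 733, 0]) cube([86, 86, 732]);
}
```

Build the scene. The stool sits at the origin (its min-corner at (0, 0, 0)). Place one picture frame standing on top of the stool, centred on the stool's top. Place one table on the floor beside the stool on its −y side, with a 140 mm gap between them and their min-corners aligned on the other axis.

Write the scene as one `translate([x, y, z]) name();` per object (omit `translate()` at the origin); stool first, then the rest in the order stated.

stool();
translate([30, 146, 386]) picture_frame();
translate([0, -977, 0]) table();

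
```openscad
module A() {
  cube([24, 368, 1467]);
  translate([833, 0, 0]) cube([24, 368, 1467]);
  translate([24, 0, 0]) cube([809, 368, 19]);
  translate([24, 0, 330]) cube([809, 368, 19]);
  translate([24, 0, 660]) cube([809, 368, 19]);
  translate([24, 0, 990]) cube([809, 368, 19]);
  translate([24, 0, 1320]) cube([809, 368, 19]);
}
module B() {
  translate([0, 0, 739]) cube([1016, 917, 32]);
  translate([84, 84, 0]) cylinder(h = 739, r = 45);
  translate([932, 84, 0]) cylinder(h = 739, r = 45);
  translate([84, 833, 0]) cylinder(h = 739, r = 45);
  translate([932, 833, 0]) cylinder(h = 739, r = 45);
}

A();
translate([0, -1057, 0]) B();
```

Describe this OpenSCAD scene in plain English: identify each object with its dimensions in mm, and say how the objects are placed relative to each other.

A is a bookshelf 857 mm wide overall, 368 mm deep and 1467 mm tall. The two sides are 24 mm thick vertical panels. 5 horizontal shelves of 19 mm thickness span between the inner faces of the sides; the lowest shelf sits on the floor and shelves are stacked with a clear vertical gap of 311 mm between each pair.

B is a table: top 1016 mm (x) × 917 mm (y), 32 mm thick, upper face at z = 771 mm, on four round legs of 90 mm diameter, each leg's bounding box inset 39 mm from the nearest pair of top edges, running from z = 0 to the bottom of the top.

The table is on the floor beside the bookshelf on its −y side.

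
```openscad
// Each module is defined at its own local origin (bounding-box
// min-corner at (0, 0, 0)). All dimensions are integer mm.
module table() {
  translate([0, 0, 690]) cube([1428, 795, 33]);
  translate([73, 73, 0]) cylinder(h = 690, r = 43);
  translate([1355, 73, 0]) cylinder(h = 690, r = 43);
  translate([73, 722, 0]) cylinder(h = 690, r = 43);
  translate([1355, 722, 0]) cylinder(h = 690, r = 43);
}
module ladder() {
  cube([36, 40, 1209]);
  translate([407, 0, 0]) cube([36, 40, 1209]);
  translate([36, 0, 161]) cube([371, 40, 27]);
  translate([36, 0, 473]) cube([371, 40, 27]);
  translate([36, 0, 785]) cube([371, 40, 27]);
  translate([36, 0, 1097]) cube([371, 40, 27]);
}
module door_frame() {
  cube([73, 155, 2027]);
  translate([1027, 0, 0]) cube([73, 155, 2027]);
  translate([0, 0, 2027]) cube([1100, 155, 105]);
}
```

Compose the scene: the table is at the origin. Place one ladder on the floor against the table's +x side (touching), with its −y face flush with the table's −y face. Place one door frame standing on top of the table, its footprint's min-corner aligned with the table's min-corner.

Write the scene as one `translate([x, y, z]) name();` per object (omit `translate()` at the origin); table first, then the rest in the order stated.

table();
translate([1428, 0, 0]) ladder();
translate([0, 0, 723]) door_frame();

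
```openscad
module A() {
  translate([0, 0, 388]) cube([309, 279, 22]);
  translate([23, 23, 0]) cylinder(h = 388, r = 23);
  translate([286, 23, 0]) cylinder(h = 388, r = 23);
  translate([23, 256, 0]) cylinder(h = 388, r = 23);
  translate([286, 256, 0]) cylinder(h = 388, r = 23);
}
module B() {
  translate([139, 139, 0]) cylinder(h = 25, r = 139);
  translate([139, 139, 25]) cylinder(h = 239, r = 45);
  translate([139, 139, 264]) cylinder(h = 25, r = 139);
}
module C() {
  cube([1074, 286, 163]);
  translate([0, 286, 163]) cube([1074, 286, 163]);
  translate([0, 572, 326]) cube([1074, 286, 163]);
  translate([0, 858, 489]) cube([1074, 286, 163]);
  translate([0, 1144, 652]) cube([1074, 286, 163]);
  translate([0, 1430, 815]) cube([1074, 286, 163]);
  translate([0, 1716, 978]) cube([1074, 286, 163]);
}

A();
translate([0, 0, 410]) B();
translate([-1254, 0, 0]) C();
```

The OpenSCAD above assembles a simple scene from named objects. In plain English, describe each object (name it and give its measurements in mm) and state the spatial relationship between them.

A is a simple wooden stool: a rectangular seat 309 mm (x) by 279 mm (y), 22 mm thick, top face at z = 410 mm, on four round legs, each 46 mm in diameter. The legs rest on z = 0, each leg's axis is inset half a diameter from the nearest pair of seat edges (so the leg's bounding box is flush with the corner).

B is a spool: two coaxial disc flanges of radius 139 mm and thickness 25 mm, joined by a core cylinder of radius 45 mm and height 239 mm. The lower flange rests on z = 0 and the three cylinders share a vertical axis.

C is a straight staircase of 7 solid steps. Each step is 1074 mm wide (x), 286 mm deep (y, the going) and 163 mm tall (the rise). The first step rests on the floor; each subsequent step sits one going further in +y and one rise higher in +z, directly behind and above the previous step with no overlap.

The spool is on top of the stool. The staircase is on the floor beside the stool on its −x side.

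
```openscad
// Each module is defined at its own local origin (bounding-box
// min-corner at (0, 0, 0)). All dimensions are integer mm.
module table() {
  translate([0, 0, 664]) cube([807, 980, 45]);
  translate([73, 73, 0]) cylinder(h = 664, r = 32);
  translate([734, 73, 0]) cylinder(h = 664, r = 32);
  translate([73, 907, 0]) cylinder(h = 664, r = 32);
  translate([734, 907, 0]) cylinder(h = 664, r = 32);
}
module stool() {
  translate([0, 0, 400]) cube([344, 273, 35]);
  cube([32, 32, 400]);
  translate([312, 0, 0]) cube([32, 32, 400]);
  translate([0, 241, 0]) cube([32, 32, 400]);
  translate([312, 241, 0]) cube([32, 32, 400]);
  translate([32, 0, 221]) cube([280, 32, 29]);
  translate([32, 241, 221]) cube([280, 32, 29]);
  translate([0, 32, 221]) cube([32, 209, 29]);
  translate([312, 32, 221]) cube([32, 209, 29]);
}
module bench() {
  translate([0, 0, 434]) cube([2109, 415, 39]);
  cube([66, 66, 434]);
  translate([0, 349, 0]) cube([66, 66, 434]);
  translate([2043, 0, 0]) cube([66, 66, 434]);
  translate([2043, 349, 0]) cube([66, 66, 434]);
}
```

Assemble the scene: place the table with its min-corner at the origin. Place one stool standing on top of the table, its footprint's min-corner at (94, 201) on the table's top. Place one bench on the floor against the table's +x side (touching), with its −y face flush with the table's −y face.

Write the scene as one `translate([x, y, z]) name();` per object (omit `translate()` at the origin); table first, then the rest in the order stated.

table();
translate([94, 201, 709]) stool();
translate([807, 0, 0]) bench();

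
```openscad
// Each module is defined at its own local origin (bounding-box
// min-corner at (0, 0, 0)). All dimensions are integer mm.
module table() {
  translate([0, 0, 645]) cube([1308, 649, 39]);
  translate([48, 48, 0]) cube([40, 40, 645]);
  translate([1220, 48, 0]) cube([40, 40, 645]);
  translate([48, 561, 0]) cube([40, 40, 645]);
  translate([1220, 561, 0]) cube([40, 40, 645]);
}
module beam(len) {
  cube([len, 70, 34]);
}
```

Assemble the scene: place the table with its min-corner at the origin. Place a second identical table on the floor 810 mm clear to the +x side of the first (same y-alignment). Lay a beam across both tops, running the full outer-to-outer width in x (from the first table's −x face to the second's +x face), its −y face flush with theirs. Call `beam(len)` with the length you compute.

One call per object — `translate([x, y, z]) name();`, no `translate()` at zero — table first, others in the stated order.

table();
translate([2118, 0, 0]) table();
translate([0, 0, 684]) beam(3426);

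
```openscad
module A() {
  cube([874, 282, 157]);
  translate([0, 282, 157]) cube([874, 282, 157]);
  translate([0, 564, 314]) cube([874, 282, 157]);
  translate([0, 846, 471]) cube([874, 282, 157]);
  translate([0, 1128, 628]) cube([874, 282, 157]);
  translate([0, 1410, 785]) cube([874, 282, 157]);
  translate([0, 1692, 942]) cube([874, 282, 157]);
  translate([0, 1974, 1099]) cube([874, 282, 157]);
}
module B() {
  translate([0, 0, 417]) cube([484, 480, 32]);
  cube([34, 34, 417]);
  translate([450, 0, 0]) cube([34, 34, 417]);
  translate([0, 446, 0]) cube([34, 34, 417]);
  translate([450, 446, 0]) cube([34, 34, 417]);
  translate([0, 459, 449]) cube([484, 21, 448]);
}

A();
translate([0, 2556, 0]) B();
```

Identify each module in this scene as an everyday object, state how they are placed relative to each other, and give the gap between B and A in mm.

A is a staircase. B is a chair. The chair is on the floor beside the staircase on its +y side. The gap between the chair and the staircase is 300 mm.

The chair's nearest face is 300 mm from the staircase's +y face.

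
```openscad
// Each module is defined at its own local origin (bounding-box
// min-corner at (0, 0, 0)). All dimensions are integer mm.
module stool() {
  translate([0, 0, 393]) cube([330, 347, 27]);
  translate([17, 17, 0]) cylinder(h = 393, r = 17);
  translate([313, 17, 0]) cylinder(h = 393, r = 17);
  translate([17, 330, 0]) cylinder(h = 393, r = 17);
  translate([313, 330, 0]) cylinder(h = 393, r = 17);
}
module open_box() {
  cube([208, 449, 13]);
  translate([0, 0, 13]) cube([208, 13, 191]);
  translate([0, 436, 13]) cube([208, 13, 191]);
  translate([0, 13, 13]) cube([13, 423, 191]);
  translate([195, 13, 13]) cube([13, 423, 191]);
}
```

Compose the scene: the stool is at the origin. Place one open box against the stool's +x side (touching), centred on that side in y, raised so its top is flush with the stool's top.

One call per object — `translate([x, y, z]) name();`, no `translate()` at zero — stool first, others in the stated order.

stool();
translate([330, -51, 216]) open_box();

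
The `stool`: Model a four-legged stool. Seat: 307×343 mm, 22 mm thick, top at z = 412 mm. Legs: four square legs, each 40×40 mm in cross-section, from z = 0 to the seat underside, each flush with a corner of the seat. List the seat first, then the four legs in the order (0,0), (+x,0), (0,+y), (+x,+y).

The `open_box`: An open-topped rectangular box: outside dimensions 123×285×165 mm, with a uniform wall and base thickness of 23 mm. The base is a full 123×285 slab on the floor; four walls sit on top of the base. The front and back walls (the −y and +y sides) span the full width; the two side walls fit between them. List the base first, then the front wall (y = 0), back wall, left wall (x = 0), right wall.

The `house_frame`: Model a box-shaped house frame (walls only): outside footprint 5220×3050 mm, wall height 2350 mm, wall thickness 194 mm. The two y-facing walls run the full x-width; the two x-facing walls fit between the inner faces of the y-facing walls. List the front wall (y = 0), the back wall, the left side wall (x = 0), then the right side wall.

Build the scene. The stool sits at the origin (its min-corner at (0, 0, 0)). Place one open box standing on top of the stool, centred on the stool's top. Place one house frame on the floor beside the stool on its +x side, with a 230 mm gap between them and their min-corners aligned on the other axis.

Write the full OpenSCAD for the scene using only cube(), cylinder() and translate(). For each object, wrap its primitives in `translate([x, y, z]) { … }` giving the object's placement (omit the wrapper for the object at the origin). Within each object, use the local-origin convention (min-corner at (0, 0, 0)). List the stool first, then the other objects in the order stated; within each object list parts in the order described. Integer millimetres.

translate([0, 0, 390]) cube([307, 343, 22]);
cube([40, 40, 390]);
translate([267, 0, 0]) cube([40, 40, 390]);
translate([0, 303, 0]) cube([40, 40, 390]);
translate([267, 303, 0]) cube([40, 40, 390]);
translate([92, 29, 412]) {
  cube([123, 285, 23]);
  translate([0, 0, 23]) cube([123, 23, 142]);
  translate([0, 262, 23]) cube([123, 23, 142]);
  translate([0, 23, 23]) cube([23, 239, 142]);
  translate([100, 23, 23]) cube([23, 239, 142]);
}
translate([537, 0, 0]) {
  cube([5220, 194, 2350]);
  translate([0, 2856, 0]) cube([5220, 194, 2350]);
  translate([0, 194, 0]) cube([194, 2662, 2350]);
  translate([5026, 194, 0]) cube([194, 2662, 2350]);
}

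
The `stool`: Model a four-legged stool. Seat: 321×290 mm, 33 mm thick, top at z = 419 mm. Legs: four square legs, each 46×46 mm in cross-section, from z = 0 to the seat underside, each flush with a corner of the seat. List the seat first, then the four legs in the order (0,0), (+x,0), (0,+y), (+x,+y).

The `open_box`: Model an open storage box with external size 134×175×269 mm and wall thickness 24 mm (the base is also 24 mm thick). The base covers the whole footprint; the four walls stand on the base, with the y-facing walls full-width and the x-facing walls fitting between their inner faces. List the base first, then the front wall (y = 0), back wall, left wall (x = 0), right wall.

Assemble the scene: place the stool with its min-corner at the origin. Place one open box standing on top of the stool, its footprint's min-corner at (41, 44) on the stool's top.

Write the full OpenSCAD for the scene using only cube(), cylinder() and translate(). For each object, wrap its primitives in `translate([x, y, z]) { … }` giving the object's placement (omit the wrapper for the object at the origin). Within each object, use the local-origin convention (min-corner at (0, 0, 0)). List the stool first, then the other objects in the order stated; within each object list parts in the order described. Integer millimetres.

translate([0, 0, 386]) cube([321, 290, 33]);
cube([46, 46, 386]);
translate([275, 0, 0]) cube([46, 46, 386]);
translate([0, 244, 0]) cube([46, 46, 386]);
translate([275, 244, 0]) cube([46, 46, 386]);
translate([41, 44, 419]) {
  cube([134, 175, 24]);
  translate([0, 0, 24]) cube([134, 24, 245]);
  translate([0, 151, 24]) cube([134, 24, 245]);
  translate([0, 24, 24]) cube([24, 127, 245]);
  translate([110, 24, 24]) cube([24, 127, 245]);
}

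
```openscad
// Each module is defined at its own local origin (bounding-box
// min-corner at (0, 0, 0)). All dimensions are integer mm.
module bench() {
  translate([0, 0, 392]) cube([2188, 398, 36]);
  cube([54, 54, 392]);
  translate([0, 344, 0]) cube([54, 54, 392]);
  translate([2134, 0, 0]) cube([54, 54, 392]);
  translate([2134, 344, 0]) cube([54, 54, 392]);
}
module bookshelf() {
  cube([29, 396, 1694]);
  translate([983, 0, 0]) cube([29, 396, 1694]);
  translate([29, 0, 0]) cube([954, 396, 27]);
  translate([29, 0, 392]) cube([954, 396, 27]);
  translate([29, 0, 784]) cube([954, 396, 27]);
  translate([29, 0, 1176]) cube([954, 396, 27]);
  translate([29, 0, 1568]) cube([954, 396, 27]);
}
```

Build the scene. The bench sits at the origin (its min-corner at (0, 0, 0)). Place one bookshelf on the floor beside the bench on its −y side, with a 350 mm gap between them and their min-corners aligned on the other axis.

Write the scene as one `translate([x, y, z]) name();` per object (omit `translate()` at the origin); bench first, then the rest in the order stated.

bench();
translate([0, -746, 0]) bookshelf();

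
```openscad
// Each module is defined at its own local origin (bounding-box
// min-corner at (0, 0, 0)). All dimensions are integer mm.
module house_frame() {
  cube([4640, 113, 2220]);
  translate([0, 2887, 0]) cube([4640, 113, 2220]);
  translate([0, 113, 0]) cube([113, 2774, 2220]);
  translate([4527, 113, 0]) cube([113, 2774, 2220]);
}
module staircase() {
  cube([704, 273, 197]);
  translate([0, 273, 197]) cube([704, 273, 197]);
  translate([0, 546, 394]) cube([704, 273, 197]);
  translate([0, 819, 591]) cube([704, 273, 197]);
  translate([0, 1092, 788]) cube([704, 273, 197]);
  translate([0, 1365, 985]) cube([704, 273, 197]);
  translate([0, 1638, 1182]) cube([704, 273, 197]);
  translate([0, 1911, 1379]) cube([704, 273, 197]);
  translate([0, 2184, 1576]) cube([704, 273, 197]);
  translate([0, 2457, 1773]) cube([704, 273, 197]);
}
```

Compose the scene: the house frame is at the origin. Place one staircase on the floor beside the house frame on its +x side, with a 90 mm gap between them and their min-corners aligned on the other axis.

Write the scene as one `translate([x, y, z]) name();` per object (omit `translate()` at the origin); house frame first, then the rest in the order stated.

house_frame();
translate([4730, 0, 0]) staircase();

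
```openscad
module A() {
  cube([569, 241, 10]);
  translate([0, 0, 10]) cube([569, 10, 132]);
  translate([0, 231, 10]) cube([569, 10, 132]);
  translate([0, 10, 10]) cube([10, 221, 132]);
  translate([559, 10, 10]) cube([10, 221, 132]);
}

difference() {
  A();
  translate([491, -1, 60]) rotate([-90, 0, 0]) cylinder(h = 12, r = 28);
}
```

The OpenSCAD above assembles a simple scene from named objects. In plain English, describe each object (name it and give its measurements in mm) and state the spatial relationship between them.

A is an open-topped rectangular box: outside dimensions 569×241×142 mm, with a uniform wall and base thickness of 10 mm. The base is a full 569×241 slab on the floor; four walls sit on top of the base. The front and back walls (the −y and +y sides) span the full width; the two side walls fit between them.

The open box has a circular hole of radius 28 mm through its front wall, centred at (x = 491, z = 60).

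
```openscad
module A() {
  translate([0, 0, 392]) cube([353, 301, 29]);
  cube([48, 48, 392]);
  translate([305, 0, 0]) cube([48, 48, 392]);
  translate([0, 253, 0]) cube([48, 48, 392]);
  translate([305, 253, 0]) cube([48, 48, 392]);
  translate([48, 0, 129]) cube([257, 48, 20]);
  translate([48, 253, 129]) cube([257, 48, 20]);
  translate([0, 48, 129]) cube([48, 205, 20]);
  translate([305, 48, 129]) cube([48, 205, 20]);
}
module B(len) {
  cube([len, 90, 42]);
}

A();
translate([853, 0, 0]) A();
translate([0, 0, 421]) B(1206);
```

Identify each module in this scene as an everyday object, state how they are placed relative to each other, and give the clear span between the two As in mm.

Second stool starts at x = 853; first ends at x = 353; clear span = 853 − 353 = 500 mm.

A is a stool. B is a beam. A beam spans the tops of two stools. The clear span between the two stools is 500 mm.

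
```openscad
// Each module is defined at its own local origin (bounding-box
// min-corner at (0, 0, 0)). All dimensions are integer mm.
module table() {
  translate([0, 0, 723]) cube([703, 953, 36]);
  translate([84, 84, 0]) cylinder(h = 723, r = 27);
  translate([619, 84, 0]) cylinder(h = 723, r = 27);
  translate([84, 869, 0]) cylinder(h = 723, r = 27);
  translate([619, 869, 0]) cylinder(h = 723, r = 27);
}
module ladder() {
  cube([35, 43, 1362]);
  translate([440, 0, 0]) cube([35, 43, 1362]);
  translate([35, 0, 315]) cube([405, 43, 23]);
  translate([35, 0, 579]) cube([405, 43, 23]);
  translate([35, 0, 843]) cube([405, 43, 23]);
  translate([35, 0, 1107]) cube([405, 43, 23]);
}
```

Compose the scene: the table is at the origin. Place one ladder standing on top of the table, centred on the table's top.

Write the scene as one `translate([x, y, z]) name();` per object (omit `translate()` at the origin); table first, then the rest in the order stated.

table();
translate([114, 455, 759]) ladder();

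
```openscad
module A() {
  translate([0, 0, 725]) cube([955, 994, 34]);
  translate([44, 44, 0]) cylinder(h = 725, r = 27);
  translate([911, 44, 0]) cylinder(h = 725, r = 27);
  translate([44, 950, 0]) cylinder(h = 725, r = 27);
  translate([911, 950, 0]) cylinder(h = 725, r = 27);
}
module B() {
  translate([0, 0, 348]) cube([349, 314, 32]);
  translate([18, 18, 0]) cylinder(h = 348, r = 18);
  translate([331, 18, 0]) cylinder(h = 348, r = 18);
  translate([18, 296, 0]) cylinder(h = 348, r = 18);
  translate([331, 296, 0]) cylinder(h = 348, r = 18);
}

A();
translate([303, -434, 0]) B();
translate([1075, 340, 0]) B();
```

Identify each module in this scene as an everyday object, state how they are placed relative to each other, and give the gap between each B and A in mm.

Each stool's nearest face is 120 mm from the table's bounding box.

A is a table. B is a stool. Two stools sit around the table at the −y, +x sides. The gap between each stool and the table is 120 mm.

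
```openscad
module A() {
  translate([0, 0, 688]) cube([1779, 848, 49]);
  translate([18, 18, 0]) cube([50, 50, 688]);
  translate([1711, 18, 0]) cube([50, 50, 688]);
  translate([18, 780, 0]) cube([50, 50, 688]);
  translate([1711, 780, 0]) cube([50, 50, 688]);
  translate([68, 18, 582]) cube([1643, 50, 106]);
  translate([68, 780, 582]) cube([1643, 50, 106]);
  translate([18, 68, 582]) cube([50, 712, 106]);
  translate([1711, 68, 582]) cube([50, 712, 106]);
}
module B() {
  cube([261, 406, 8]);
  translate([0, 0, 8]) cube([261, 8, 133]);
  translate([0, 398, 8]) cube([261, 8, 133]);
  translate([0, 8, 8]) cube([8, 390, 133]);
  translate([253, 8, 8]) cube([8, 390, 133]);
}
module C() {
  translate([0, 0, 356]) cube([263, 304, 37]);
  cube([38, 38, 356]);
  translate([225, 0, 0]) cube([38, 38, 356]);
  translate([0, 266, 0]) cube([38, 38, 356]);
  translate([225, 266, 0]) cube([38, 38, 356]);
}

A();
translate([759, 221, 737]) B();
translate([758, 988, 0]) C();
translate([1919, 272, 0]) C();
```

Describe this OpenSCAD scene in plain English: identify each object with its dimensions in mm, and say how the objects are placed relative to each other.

A is a rectangular dining table. The top is 1779×848×49 mm with its upper surface at z = 737 mm. It stands on four 50×50 mm square legs, each inset 18 mm from the nearest pair of top edges, running from the floor to the underside of the top. Four apron rails, 50 mm thick and 106 mm tall, run between adjacent legs with their top edges flush with the underside of the top and their outer faces flush with the legs' outer faces.

B is an open-topped rectangular box: outside dimensions 261×406×141 mm, with a uniform wall and base thickness of 8 mm. The base is a full 261×406 slab on the floor; four walls sit on top of the base. The front and back walls (the −y and +y sides) span the full width; the two side walls fit between them.

C is a four-legged stool. The seat is a 263×304×37 mm slab whose top surface is at z = 393 mm; four square legs, each 38×38 mm in cross-section, run from the floor (z = 0) to the underside of the seat, each flush with a corner of the seat.

The open box is on top of the table, centred. Two stools sit around the table at the +y, +x sides.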